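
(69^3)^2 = 107918163081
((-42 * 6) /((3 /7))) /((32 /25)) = -3675 /8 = -459.38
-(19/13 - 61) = 774/13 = 59.54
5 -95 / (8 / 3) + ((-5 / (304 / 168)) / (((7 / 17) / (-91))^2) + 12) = -20516051 / 152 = -134974.02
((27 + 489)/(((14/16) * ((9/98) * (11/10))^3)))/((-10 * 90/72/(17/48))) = -15725973760/970299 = -16207.35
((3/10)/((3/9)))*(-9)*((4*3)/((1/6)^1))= -2916/5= -583.20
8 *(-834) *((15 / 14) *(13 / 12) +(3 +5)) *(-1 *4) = 1711368 / 7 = 244481.14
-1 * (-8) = 8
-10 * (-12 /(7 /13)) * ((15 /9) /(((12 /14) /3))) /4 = 325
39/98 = 0.40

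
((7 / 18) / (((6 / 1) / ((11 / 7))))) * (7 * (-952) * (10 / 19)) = -183260 / 513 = -357.23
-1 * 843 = -843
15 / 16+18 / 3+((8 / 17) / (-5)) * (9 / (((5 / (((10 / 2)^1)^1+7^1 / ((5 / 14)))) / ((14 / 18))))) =125667 / 34000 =3.70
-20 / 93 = -0.22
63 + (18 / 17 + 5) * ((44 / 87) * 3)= 35591 / 493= 72.19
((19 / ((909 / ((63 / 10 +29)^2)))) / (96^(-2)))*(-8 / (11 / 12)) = -58185424896 / 27775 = -2094884.78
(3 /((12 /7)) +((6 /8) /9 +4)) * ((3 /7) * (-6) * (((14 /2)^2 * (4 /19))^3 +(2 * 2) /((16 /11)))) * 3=-1358711685 /27436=-49522.95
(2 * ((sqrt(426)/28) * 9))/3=3 * sqrt(426)/14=4.42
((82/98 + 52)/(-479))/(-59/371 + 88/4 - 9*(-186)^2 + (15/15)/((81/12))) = 0.00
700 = 700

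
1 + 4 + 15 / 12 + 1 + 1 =33 / 4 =8.25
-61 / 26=-2.35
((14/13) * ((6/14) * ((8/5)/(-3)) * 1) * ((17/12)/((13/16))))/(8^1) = -136/2535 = -0.05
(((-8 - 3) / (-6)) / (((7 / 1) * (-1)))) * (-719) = 7909 / 42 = 188.31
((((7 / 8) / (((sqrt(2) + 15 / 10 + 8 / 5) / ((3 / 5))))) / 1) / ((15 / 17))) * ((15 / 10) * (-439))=-4858413 / 30440 + 156723 * sqrt(2) / 3044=-86.79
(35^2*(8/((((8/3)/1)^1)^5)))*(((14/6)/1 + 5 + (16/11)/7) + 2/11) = 3161025/5632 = 561.26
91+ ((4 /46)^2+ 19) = 58194 /529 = 110.01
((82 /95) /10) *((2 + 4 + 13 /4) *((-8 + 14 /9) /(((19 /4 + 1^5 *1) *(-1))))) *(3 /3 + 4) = 87986 /19665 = 4.47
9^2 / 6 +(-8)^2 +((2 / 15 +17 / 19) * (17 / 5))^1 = 230837 / 2850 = 81.00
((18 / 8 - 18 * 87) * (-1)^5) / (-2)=-6255 / 8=-781.88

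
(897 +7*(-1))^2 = 792100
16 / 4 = 4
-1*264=-264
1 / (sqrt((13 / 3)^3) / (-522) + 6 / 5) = 508950 * sqrt(39) / 264799523 + 220712040 / 264799523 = 0.85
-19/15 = -1.27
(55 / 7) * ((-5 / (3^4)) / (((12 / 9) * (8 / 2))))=-275 / 3024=-0.09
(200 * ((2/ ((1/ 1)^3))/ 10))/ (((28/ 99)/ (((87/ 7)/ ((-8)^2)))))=43065/ 1568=27.46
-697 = -697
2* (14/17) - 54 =-890/17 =-52.35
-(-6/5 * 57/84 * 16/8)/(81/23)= 437/945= 0.46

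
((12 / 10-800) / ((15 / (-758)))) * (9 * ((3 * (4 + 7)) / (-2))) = -149858874 / 25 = -5994354.96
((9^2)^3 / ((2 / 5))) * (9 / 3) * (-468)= -1865357910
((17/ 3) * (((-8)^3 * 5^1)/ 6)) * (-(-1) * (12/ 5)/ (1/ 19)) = -330752/ 3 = -110250.67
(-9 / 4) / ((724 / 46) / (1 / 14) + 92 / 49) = -10143 / 1001792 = -0.01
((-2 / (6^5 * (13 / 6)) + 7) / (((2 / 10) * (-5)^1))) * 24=-58967 / 351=-168.00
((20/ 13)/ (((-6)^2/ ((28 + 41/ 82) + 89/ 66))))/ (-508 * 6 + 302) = -4925/ 10602306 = -0.00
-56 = -56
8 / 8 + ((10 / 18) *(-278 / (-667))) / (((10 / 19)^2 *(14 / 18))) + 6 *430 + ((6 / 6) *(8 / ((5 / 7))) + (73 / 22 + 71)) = 685024521 / 256795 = 2667.59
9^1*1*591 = 5319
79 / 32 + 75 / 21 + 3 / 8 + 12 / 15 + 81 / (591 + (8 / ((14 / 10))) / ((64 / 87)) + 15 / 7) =30779339 / 4187680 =7.35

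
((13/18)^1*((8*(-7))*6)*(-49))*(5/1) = 178360/3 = 59453.33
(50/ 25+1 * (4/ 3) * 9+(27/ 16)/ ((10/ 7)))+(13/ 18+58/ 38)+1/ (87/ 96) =14705011/ 793440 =18.53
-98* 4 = -392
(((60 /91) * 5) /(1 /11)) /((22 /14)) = 23.08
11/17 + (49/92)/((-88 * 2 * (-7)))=178231/275264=0.65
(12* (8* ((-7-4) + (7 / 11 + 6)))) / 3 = -139.64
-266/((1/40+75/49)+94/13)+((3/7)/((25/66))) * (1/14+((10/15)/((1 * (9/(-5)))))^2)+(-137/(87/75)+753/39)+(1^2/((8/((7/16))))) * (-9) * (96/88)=-20072304519148667/155153293495200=-129.37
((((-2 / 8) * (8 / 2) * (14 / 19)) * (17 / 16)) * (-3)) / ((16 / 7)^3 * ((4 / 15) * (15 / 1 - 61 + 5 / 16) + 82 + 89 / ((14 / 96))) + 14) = 12857355 / 44536401584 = 0.00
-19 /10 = -1.90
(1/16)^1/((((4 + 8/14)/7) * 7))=7/512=0.01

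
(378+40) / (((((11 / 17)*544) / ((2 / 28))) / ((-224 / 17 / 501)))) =-19 / 8517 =-0.00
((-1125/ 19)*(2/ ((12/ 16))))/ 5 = -600/ 19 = -31.58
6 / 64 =3 / 32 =0.09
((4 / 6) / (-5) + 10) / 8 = 37 / 30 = 1.23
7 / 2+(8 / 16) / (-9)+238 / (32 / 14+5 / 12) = 186965 / 2043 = 91.51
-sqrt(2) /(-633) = sqrt(2) /633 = 0.00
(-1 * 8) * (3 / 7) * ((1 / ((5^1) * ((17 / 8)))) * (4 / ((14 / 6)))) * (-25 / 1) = 11520 / 833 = 13.83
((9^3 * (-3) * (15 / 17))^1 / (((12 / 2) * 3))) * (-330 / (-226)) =-601425 / 3842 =-156.54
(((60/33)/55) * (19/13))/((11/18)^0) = 76/1573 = 0.05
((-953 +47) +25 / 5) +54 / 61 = -900.11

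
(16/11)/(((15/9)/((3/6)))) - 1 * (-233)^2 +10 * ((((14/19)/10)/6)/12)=-2042335379/37620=-54288.55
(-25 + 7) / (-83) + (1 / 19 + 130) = 205435 / 1577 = 130.27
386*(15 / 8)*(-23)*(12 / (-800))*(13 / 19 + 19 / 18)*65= 28236.57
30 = 30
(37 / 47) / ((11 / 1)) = 37 / 517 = 0.07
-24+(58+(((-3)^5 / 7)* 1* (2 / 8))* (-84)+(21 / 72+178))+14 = 22927 / 24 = 955.29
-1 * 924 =-924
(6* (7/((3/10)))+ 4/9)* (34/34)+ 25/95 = 24061/171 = 140.71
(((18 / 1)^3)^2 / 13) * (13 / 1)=34012224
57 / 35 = 1.63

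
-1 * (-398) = 398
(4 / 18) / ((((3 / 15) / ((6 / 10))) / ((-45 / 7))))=-30 / 7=-4.29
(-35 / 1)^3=-42875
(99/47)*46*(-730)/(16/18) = -7479945/94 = -79573.88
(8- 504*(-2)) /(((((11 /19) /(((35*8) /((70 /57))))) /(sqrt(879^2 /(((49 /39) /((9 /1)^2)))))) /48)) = 1671301403136*sqrt(39) /77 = 135549011913.05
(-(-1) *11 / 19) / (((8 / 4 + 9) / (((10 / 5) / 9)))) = 2 / 171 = 0.01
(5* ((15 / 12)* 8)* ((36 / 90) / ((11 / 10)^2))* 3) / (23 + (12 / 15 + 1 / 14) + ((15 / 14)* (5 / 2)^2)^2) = 31360000 / 43456303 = 0.72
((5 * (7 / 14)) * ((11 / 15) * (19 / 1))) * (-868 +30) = -87571 / 3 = -29190.33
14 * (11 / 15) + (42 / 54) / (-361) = 166747 / 16245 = 10.26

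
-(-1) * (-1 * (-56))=56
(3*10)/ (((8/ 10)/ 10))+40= 415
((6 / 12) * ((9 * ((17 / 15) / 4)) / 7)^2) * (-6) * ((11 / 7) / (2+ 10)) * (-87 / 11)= 226287 / 548800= 0.41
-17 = -17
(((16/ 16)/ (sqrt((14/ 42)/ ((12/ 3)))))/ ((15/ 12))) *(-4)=-32 *sqrt(3)/ 5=-11.09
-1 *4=-4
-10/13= -0.77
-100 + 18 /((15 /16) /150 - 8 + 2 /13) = -1668140 /16307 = -102.30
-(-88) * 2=176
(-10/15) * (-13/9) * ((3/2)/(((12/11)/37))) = 5291/108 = 48.99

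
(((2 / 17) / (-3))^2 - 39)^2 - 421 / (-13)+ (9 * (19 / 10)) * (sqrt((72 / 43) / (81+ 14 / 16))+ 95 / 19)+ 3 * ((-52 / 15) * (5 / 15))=1637.74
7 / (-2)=-7 / 2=-3.50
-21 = -21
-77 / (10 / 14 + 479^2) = -539 / 1606092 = -0.00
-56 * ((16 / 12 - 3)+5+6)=-1568 / 3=-522.67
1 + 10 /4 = 7 /2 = 3.50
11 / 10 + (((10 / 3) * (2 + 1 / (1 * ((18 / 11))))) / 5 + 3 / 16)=3.03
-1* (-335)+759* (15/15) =1094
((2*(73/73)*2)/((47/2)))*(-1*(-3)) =24/47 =0.51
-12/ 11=-1.09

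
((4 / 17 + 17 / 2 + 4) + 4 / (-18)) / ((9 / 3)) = 3829 / 918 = 4.17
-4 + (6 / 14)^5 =-66985 / 16807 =-3.99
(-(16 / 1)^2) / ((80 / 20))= -64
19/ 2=9.50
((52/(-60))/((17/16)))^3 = -8998912/16581375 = -0.54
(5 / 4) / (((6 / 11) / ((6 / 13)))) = 55 / 52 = 1.06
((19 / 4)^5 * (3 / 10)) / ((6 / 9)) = 22284891 / 20480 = 1088.13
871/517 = 1.68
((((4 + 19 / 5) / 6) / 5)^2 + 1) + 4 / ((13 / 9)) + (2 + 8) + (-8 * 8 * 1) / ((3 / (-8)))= 17989091 / 97500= 184.50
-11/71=-0.15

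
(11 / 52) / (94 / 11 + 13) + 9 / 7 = 111763 / 86268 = 1.30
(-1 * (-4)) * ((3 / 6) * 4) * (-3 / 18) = -1.33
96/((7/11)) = 1056/7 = 150.86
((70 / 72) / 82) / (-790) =-7 / 466416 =-0.00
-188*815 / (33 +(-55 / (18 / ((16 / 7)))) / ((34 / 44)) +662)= -32819724 / 146933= -223.37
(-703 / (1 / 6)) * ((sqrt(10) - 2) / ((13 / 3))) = 25308 / 13 - 12654 * sqrt(10) / 13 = -1131.34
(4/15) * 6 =1.60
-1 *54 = -54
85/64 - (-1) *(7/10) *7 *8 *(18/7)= 32681/320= 102.13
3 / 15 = 0.20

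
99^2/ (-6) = -3267/ 2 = -1633.50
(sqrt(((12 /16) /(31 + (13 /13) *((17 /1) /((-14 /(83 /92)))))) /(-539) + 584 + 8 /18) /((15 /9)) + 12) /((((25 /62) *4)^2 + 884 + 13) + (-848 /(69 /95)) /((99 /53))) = 78775092 /1802353147 + 596781 *sqrt(5140786380581698) /809914421901655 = 0.10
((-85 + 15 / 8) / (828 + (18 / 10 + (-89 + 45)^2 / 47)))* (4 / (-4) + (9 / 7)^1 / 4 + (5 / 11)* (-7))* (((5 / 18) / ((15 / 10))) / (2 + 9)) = 0.01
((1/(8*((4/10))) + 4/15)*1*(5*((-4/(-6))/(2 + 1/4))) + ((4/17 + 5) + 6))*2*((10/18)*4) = 666100/12393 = 53.75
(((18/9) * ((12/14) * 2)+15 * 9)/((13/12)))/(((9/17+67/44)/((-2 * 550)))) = -1913503680/27937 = -68493.53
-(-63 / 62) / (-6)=-21 / 124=-0.17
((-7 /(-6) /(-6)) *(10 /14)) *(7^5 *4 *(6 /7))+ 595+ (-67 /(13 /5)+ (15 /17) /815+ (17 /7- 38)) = -5650680572 /756483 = -7469.67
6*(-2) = -12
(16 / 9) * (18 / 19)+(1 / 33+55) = 56.71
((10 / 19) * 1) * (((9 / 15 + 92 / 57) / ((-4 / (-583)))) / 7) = 367873 / 15162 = 24.26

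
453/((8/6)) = 339.75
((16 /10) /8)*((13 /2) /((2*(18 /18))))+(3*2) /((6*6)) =49 /60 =0.82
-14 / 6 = -7 / 3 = -2.33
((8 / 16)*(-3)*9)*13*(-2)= 351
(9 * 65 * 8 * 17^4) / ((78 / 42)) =210472920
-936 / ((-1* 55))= 936 / 55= 17.02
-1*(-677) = 677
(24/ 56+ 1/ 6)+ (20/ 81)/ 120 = 1016/ 1701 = 0.60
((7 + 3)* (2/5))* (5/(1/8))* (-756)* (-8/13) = 967680/13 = 74436.92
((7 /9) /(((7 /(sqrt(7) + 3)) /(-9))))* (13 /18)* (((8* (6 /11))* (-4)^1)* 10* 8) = 33280* sqrt(7) /33 + 33280 /11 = 5693.65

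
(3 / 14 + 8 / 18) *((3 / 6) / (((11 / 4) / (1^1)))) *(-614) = -50962 / 693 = -73.54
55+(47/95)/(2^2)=20947/380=55.12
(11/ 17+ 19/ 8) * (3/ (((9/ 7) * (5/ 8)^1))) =11.28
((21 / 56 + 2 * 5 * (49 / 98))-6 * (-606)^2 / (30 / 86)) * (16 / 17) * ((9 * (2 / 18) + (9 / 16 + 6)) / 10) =-30571636513 / 6800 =-4495828.90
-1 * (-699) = 699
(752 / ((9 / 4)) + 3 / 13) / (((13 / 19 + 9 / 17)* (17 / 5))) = 3717445 / 45864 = 81.05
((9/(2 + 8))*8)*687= 24732/5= 4946.40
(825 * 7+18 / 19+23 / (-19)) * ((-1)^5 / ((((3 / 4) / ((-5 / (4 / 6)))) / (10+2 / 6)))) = 34013200 / 57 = 596722.81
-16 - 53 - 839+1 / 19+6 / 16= -137951 / 152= -907.57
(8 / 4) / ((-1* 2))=-1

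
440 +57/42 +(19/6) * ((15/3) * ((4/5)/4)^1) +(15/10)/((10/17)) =187771/420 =447.07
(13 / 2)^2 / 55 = 169 / 220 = 0.77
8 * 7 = 56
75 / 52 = 1.44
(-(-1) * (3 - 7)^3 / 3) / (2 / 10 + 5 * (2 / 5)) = -320 / 33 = -9.70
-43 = -43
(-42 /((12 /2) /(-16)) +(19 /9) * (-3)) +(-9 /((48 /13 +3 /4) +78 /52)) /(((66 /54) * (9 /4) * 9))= 119651 /1133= 105.61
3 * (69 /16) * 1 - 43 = -30.06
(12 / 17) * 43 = 516 / 17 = 30.35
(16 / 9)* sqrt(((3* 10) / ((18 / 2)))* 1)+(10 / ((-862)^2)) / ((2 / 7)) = 35 / 743044+16* sqrt(30) / 27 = 3.25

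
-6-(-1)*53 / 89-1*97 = -9114 / 89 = -102.40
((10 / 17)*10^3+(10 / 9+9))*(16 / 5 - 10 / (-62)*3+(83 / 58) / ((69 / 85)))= 309306827849 / 94907430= 3259.04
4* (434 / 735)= 248 / 105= 2.36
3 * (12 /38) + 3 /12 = 91 /76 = 1.20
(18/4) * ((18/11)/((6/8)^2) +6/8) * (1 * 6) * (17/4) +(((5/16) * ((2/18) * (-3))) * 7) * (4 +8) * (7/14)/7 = 73789/176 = 419.26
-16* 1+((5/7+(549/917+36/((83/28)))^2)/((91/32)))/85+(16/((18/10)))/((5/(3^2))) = 30235187325568/44807960222935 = 0.67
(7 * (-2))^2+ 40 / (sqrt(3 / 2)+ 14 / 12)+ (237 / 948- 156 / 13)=-607 / 4+ 144 * sqrt(6)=200.98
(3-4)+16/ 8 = 1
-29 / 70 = -0.41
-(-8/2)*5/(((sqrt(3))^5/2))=2.57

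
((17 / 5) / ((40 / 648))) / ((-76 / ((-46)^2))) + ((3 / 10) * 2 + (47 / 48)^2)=-1676603717 / 1094400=-1531.98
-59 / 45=-1.31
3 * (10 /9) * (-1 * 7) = -70 /3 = -23.33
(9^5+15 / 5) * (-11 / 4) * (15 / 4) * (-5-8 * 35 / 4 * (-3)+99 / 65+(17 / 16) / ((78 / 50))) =-8075641497 / 64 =-126181898.39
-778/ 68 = -389/ 34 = -11.44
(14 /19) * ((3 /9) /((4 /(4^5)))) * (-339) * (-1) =404992 /19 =21315.37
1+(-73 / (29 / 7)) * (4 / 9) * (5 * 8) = -81499 / 261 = -312.26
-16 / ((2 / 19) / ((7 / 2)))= -532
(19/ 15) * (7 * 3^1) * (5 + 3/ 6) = 1463/ 10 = 146.30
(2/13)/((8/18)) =9/26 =0.35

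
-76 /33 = -2.30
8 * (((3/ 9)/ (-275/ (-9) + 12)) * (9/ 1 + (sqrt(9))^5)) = 6048/ 383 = 15.79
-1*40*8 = -320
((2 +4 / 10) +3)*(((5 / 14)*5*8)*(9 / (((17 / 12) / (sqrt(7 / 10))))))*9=52488*sqrt(70) / 119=3690.30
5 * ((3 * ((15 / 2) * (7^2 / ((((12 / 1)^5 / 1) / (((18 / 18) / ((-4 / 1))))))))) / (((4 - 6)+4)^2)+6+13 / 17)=508702375 / 15040512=33.82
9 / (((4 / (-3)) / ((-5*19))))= 2565 / 4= 641.25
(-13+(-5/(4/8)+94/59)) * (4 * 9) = -45468/59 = -770.64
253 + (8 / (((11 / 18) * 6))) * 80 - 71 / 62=290805 / 682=426.40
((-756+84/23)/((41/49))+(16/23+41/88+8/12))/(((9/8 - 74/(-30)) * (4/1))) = -1116947015/17883052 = -62.46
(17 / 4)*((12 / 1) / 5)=51 / 5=10.20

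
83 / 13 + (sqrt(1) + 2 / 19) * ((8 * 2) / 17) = 31177 / 4199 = 7.42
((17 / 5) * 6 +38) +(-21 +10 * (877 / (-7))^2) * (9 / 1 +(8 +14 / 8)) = 2942760.31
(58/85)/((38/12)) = 348/1615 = 0.22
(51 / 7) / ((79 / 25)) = 1275 / 553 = 2.31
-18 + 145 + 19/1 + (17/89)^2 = 1156755/7921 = 146.04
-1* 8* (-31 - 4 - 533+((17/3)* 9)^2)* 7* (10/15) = -227696/3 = -75898.67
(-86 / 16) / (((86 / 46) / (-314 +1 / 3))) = 21643 / 24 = 901.79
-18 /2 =-9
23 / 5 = 4.60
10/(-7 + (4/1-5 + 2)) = -5/3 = -1.67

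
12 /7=1.71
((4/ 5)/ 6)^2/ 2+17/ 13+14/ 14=6776/ 2925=2.32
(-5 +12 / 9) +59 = 166 / 3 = 55.33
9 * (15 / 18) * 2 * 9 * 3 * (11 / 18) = 495 / 2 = 247.50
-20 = -20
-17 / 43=-0.40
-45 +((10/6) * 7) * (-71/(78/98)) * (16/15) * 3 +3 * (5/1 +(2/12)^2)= -1572593/468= -3360.24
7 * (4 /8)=7 /2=3.50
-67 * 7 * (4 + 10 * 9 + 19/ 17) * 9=-6825357/ 17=-401491.59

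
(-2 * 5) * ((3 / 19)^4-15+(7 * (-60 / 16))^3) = 754939753005 / 4170272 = 181028.90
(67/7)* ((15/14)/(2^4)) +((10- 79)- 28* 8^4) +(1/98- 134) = -180148067/1568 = -114890.35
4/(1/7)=28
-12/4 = -3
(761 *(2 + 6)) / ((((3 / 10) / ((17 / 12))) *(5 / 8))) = 413984 / 9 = 45998.22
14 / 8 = 7 / 4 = 1.75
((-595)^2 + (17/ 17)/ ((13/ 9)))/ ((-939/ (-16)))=73637344/ 12207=6032.39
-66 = -66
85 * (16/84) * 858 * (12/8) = 145860/7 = 20837.14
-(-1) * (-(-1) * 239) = 239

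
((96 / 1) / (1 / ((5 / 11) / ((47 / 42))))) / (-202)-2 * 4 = -427816 / 52217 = -8.19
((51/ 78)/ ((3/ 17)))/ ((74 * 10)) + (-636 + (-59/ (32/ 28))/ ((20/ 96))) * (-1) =10202645/ 11544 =883.81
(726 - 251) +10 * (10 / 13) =6275 / 13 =482.69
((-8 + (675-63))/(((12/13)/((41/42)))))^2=6477513289/15876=408006.63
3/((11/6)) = 18/11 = 1.64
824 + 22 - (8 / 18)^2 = 68510 / 81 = 845.80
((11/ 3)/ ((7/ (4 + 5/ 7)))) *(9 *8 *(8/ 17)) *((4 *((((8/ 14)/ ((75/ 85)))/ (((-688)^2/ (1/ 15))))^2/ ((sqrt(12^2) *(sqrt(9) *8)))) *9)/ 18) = 2057/ 425530775859840000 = 0.00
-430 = -430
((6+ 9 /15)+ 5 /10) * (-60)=-426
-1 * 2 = -2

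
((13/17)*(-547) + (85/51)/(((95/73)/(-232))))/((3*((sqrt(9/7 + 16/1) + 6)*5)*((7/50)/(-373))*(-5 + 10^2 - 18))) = 5171562940/9774303 - 2585781470*sqrt(7)/18660033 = 162.47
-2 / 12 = -1 / 6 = -0.17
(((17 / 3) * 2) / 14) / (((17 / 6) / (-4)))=-8 / 7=-1.14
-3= -3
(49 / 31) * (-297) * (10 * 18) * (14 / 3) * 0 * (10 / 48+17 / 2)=0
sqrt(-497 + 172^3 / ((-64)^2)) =sqrt(47699) / 8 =27.30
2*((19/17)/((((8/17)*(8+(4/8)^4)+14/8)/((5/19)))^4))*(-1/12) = -393040000/415668829393857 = -0.00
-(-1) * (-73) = -73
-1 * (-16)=16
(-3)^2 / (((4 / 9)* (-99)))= -9 / 44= -0.20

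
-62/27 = -2.30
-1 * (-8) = 8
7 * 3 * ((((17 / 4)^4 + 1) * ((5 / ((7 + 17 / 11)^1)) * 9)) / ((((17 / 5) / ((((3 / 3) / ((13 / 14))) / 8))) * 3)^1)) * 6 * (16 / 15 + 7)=245873347335 / 10636288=23116.46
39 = 39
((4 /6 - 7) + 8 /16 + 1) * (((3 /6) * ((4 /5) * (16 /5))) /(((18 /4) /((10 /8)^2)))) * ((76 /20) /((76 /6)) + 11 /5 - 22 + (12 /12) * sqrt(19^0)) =1073 /27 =39.74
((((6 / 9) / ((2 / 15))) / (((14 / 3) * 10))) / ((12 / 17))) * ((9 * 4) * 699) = 3819.54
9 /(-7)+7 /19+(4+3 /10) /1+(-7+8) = 5829 /1330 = 4.38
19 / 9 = 2.11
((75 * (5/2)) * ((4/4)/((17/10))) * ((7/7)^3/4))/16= 1875/1088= 1.72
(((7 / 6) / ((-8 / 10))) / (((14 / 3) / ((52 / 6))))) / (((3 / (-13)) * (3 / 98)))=41405 / 108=383.38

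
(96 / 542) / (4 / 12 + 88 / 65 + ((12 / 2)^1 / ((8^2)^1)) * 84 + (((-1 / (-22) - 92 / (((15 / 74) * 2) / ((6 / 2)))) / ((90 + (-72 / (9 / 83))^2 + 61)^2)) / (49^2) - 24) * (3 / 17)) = 6539873486957761991040 / 196684778820588775529077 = 0.03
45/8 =5.62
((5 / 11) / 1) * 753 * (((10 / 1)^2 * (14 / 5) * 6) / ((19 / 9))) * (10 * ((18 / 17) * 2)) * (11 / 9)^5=411587792000 / 26163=15731674.20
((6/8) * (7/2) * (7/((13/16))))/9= 98/39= 2.51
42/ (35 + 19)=0.78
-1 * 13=-13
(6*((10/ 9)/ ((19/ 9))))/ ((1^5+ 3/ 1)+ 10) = 30/ 133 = 0.23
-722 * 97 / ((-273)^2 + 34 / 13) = -910442 / 968911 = -0.94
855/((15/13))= 741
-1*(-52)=52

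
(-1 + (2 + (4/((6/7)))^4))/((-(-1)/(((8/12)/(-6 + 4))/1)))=-38497/243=-158.42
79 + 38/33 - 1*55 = 830/33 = 25.15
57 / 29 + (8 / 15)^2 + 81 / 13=719378 / 84825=8.48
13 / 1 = 13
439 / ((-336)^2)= 439 / 112896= 0.00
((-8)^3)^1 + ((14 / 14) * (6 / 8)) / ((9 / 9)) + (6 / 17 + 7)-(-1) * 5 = -33925 / 68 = -498.90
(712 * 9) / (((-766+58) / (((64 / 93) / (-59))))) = 11392 / 107911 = 0.11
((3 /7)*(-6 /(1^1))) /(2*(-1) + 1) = 18 /7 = 2.57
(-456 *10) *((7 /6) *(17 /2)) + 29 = -45191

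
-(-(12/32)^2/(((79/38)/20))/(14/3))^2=-6579225/78287104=-0.08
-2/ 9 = -0.22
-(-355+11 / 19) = 6734 / 19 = 354.42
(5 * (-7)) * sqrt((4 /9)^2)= -140 /9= -15.56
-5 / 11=-0.45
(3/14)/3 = 1/14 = 0.07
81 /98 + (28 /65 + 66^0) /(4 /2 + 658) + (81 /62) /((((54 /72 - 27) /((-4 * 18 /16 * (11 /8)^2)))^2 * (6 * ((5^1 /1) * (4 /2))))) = 184836327469 /222430208000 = 0.83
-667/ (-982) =667/ 982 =0.68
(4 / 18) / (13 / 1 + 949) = 1 / 4329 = 0.00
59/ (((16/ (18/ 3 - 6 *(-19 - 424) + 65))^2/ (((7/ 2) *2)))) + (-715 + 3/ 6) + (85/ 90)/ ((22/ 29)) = 304485443431/ 25344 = 12014103.67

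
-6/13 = -0.46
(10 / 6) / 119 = 5 / 357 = 0.01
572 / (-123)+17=1519 / 123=12.35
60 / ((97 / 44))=2640 / 97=27.22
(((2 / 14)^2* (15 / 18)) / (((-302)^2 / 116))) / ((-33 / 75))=-3625 / 73738434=-0.00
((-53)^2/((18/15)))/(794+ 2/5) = 70225/23832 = 2.95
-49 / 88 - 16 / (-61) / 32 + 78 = 415759 / 5368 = 77.45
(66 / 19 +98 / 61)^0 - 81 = -80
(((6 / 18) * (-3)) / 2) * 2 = -1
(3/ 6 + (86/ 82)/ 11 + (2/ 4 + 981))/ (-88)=-442925/ 39688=-11.16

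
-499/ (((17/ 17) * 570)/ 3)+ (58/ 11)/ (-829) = -4561401/ 1732610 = -2.63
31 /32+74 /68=1119 /544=2.06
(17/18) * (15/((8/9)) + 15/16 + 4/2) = 5389/288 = 18.71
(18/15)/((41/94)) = 564/205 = 2.75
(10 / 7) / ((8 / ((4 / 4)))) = 5 / 28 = 0.18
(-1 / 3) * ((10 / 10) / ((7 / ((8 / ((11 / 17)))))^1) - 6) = 326 / 231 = 1.41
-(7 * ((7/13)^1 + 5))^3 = -128024064/2197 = -58272.22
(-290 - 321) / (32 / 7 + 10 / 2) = -4277 / 67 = -63.84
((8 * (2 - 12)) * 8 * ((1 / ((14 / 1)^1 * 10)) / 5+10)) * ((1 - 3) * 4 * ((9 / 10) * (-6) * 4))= -193563648 / 175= -1106077.99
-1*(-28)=28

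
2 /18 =1 /9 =0.11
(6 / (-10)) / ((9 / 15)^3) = -25 / 9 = -2.78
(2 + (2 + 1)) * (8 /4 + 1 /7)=75 /7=10.71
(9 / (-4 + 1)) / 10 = -0.30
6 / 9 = 2 / 3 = 0.67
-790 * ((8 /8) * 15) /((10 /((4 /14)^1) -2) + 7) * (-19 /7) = 22515 /28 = 804.11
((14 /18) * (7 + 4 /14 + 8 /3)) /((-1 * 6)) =-209 /162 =-1.29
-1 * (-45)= 45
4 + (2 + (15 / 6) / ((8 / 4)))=29 / 4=7.25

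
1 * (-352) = -352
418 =418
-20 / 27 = -0.74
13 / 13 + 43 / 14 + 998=14029 / 14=1002.07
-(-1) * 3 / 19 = 0.16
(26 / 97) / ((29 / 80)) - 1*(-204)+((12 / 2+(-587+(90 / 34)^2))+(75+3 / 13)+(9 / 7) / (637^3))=-432479024162135829 / 1470902587492247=-294.02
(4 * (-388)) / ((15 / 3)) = -1552 / 5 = -310.40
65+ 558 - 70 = 553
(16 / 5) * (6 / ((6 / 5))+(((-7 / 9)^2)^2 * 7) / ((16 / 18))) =91934 / 3645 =25.22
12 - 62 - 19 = -69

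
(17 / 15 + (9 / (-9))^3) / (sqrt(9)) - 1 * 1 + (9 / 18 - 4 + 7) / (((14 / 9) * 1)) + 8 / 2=953 / 180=5.29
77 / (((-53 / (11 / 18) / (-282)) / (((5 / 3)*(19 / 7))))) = 540265 / 477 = 1132.63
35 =35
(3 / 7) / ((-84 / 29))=-29 / 196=-0.15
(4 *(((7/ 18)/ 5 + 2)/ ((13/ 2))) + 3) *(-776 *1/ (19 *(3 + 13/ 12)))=-7769312/ 181545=-42.80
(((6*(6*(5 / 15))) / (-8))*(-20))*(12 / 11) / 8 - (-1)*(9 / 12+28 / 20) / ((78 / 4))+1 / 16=146329 / 34320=4.26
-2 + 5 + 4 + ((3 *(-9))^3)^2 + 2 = 387420498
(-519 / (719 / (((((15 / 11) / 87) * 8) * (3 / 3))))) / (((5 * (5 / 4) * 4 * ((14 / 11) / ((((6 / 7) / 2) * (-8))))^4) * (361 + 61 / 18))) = -2062684901376 / 3942020184024545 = -0.00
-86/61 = -1.41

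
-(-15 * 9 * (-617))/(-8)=83295/8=10411.88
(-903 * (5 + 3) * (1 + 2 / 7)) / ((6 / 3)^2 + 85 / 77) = -238392 / 131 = -1819.79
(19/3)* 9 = 57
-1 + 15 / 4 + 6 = 35 / 4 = 8.75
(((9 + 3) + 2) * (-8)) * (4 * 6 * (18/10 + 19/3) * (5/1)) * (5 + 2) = -765184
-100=-100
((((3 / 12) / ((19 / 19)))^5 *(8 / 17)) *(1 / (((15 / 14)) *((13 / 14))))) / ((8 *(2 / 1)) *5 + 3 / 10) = 49 / 8518224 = 0.00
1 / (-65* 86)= -1 / 5590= -0.00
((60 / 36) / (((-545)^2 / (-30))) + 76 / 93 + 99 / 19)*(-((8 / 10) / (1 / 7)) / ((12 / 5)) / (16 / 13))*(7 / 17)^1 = -80606615089 / 17130881232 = -4.71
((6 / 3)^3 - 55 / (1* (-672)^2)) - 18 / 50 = 86251169 / 11289600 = 7.64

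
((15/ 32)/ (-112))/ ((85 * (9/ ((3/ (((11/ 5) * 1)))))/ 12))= -15/ 167552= -0.00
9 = 9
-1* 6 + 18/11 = -4.36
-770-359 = -1129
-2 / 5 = -0.40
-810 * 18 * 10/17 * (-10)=1458000/17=85764.71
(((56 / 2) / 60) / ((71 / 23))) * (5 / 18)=161 / 3834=0.04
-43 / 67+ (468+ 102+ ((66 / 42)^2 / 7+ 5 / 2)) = 26299961 / 45962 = 572.21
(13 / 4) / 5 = 0.65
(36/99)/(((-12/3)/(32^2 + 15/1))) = -1039/11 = -94.45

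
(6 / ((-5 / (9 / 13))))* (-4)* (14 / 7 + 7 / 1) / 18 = 108 / 65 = 1.66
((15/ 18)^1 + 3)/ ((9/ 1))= 23/ 54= 0.43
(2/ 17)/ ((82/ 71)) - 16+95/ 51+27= 27109/ 2091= 12.96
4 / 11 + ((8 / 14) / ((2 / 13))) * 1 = 4.08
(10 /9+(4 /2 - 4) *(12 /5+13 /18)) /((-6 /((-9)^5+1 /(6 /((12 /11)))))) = -4546759 /90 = -50519.54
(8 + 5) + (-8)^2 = 77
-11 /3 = -3.67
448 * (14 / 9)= 6272 / 9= 696.89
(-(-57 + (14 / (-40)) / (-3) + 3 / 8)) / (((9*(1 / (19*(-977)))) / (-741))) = 31091298641 / 360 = 86364718.45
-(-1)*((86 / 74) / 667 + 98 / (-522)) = -41312 / 222111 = -0.19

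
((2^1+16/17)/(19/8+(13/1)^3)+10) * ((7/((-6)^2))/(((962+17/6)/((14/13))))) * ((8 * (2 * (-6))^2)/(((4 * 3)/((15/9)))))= 0.35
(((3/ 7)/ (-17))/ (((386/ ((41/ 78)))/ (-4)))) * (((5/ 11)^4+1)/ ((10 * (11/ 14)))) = 36818/ 2020384795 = 0.00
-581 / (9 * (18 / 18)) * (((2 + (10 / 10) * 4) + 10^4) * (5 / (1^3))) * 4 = -116269720 / 9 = -12918857.78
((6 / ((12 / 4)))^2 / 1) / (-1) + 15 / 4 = -1 / 4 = -0.25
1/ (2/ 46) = 23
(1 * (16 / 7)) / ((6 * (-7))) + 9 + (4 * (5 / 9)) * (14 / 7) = 5905 / 441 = 13.39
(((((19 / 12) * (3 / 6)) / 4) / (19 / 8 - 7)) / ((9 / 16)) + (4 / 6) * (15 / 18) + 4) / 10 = 895 / 1998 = 0.45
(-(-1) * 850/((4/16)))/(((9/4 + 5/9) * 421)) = 122400/42521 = 2.88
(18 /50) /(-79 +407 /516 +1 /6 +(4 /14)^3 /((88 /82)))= -17521812 /3797504275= -0.00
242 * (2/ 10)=242/ 5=48.40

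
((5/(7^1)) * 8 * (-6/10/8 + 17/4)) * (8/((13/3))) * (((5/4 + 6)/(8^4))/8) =14529/1490944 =0.01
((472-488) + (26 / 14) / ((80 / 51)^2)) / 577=-682987 / 25849600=-0.03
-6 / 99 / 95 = -2 / 3135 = -0.00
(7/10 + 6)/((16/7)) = 469/160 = 2.93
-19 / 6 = -3.17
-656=-656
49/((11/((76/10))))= 1862/55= 33.85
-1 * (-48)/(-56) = -6/7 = -0.86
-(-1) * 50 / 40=5 / 4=1.25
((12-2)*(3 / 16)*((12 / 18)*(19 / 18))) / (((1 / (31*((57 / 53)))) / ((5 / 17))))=12.94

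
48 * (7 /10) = 168 /5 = 33.60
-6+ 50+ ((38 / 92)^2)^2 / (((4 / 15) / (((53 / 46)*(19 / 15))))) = 36380717023 / 823851904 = 44.16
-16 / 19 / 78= -8 / 741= -0.01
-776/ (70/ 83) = -32204/ 35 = -920.11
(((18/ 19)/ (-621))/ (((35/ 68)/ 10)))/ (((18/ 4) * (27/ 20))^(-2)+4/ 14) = -2676888/ 28251613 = -0.09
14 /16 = 7 /8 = 0.88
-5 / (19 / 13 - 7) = 65 / 72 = 0.90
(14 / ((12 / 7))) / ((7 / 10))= 35 / 3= 11.67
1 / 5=0.20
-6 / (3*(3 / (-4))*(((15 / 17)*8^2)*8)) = 17 / 2880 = 0.01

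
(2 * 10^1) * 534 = 10680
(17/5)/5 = 17/25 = 0.68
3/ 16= 0.19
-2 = -2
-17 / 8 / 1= -2.12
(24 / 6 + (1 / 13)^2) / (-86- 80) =-677 / 28054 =-0.02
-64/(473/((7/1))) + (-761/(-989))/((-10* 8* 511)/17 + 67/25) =-10522509419/11105946819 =-0.95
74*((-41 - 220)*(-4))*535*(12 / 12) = 41331960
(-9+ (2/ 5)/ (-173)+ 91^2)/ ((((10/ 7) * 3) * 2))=25043473/ 25950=965.07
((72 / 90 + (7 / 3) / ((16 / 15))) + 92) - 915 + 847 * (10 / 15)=-61283 / 240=-255.35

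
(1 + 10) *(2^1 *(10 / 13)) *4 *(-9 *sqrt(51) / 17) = -7920 *sqrt(51) / 221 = -255.93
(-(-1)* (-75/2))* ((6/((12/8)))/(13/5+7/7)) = -125/3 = -41.67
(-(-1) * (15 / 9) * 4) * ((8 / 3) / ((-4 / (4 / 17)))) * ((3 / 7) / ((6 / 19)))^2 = -14440 / 7497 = -1.93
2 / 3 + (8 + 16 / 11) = 334 / 33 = 10.12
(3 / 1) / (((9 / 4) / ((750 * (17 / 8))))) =2125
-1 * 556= -556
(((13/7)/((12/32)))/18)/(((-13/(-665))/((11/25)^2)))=9196/3375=2.72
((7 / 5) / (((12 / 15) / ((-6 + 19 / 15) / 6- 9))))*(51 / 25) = -104839 / 3000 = -34.95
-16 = -16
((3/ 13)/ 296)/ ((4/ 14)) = 21/ 7696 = 0.00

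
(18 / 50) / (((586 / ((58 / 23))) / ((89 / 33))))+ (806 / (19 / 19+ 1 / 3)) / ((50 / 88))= 394338177 / 370645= 1063.92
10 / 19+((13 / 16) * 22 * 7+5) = 19859 / 152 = 130.65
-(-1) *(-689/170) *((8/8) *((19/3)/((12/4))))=-13091/1530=-8.56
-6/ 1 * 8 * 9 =-432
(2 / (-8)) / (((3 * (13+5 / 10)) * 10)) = -1 / 1620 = -0.00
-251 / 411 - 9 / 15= -2488 / 2055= -1.21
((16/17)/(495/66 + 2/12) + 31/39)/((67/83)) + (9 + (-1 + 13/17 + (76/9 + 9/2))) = 22.85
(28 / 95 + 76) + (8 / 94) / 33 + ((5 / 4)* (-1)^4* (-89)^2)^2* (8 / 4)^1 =231118977439849 / 1178760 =196069579.42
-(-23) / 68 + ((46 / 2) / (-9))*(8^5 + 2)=-51252073 / 612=-83745.22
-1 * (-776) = 776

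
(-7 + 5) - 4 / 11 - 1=-37 / 11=-3.36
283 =283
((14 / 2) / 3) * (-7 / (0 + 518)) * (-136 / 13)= 476 / 1443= 0.33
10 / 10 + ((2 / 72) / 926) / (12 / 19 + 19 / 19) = 1033435 / 1033416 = 1.00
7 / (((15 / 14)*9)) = 98 / 135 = 0.73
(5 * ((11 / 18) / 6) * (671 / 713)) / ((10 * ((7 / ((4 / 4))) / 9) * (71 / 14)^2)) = 51667 / 21565398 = 0.00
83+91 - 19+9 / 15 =778 / 5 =155.60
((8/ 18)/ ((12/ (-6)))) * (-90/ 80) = 1/ 4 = 0.25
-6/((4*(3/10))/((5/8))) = -25/8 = -3.12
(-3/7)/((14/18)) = -27/49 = -0.55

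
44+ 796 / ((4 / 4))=840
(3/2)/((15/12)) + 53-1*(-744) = 3991/5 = 798.20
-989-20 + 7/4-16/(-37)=-149009/148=-1006.82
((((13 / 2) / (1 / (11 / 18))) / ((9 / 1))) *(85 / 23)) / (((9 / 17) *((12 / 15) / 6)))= 1033175 / 44712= 23.11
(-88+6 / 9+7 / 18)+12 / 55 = -85859 / 990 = -86.73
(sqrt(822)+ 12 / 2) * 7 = 42+ 7 * sqrt(822) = 242.69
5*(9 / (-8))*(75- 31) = -495 / 2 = -247.50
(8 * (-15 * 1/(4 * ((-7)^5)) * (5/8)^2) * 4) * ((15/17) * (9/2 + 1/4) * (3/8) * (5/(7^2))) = 1603125/3584059136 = 0.00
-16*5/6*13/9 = -19.26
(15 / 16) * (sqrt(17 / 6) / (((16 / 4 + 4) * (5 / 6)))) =3 * sqrt(102) / 128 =0.24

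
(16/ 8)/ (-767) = -2/ 767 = -0.00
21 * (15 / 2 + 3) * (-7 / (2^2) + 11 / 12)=-735 / 4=-183.75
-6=-6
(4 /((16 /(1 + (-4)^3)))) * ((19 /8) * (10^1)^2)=-29925 /8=-3740.62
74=74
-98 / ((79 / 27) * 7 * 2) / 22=-189 / 1738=-0.11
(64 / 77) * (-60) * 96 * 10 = -3686400 / 77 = -47875.32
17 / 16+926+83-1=16145 / 16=1009.06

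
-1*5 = -5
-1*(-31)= 31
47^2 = 2209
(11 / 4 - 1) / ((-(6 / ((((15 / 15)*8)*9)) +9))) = -21 / 109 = -0.19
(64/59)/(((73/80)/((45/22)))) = 2.43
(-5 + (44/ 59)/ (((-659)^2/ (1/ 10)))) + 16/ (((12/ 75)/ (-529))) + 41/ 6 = -40661623631023/ 768677370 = -52898.17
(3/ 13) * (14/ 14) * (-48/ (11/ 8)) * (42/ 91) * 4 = -27648/ 1859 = -14.87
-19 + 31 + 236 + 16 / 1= 264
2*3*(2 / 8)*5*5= 37.50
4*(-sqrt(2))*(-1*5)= 20*sqrt(2)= 28.28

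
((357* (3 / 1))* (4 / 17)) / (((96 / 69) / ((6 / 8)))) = 135.84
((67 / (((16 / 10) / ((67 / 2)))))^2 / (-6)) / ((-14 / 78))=6549114325 / 3584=1827319.85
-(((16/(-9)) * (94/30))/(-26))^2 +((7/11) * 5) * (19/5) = 408088189/33880275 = 12.05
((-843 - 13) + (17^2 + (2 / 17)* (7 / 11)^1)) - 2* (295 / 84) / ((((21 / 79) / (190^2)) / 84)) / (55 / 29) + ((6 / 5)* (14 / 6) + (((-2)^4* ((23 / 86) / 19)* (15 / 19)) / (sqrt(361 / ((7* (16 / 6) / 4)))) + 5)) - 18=-829543484852 / 19635 + 920* sqrt(42) / 294937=-42248203.94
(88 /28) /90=0.03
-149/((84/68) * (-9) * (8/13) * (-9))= -32929/13608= -2.42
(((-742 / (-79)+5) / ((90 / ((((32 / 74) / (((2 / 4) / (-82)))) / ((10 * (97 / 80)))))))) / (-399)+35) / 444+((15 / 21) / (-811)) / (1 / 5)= 45479819387999 / 611038434974940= 0.07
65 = 65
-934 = -934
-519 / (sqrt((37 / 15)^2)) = -7785 / 37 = -210.41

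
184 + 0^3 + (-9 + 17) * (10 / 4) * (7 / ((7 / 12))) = 424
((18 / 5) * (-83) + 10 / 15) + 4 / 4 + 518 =220.87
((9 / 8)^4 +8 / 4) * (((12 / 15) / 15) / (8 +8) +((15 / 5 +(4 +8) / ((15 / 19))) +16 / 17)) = 68.95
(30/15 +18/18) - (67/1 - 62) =-2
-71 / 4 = -17.75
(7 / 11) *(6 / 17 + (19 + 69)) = 10514 / 187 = 56.22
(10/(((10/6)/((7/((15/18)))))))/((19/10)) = 504/19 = 26.53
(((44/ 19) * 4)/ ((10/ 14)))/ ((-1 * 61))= -0.21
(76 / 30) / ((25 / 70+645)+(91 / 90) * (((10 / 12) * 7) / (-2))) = 0.00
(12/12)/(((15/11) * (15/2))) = 22/225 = 0.10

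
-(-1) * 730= 730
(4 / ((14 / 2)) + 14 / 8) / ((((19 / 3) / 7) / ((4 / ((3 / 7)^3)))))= 22295 / 171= 130.38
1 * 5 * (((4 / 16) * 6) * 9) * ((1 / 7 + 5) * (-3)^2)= 21870 / 7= 3124.29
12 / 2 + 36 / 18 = 8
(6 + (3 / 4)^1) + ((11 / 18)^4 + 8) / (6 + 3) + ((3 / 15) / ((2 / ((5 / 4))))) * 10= 8412721 / 944784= 8.90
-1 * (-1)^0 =-1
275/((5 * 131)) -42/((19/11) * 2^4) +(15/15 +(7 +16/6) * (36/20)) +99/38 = 1981779/99560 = 19.91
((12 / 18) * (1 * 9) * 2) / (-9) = -4 / 3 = -1.33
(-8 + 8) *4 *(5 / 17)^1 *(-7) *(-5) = 0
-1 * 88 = -88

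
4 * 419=1676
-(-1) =1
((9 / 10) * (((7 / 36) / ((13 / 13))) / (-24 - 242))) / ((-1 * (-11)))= -1 / 16720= -0.00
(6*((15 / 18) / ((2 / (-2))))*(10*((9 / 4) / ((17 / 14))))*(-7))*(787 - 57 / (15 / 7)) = 8383410 / 17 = 493141.76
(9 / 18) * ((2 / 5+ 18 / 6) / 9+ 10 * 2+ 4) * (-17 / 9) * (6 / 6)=-18649 / 810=-23.02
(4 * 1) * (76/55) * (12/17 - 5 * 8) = -203072/935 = -217.19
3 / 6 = 1 / 2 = 0.50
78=78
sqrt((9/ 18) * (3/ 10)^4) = 9 * sqrt(2)/ 200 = 0.06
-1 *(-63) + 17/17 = 64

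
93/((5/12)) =223.20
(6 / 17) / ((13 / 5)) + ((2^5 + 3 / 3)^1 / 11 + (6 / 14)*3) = 6840 / 1547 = 4.42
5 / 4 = 1.25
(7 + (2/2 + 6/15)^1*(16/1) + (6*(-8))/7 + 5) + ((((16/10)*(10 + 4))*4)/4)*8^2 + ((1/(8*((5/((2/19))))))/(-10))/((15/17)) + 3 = 584192881/399000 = 1464.14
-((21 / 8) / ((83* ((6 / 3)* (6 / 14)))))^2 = -2401 / 1763584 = -0.00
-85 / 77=-1.10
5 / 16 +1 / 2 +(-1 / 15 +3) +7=2579 / 240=10.75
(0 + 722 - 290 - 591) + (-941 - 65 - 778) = -1943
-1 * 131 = -131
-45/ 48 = -15/ 16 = -0.94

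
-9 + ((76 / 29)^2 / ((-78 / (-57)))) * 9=395451 / 10933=36.17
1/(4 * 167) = 1/668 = 0.00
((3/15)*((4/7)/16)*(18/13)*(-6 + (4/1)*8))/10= 9/350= 0.03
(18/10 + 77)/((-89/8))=-3152/445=-7.08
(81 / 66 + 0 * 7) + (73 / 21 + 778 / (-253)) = 1573 / 966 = 1.63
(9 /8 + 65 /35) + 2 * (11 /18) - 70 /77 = 18269 /5544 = 3.30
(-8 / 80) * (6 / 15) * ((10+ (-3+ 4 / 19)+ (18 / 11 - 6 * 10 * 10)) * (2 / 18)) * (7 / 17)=864857 / 799425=1.08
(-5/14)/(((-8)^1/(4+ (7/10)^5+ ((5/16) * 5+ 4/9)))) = 5557513/20160000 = 0.28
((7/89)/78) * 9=21/2314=0.01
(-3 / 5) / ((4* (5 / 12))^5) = -729 / 15625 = -0.05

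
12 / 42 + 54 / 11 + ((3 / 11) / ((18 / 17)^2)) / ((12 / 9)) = 5.38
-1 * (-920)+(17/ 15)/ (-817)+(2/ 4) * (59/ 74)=1669361329/ 1813740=920.40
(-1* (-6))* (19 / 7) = 114 / 7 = 16.29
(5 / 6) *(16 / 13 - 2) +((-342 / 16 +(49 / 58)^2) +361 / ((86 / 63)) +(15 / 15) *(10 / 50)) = 13728482531 / 56414280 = 243.35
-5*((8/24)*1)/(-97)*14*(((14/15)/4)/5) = 49/4365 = 0.01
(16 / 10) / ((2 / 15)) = 12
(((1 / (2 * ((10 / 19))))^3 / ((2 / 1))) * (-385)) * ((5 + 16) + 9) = -1584429 / 320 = -4951.34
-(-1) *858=858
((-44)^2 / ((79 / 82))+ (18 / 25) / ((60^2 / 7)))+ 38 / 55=8734368083 / 4345000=2010.21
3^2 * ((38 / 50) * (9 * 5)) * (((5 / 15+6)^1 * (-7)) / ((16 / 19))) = -1296351 / 80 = -16204.39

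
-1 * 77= -77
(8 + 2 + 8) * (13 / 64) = 117 / 32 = 3.66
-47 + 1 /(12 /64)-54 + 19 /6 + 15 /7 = -1265 /14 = -90.36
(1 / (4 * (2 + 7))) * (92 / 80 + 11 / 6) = 179 / 2160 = 0.08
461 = 461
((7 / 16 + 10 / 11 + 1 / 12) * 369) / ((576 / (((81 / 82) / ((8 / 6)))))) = 61155 / 90112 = 0.68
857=857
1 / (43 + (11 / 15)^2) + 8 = 78593 / 9796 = 8.02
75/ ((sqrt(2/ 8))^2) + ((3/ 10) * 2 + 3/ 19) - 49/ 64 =1823953/ 6080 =299.99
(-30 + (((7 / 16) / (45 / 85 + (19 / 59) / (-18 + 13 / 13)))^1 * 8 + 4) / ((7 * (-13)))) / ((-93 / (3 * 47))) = 131911939 / 2888704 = 45.66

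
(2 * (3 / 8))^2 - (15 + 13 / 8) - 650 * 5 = -52257 / 16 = -3266.06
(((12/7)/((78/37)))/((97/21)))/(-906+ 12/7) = -259/1330355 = -0.00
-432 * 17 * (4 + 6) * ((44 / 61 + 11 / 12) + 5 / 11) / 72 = -2134.37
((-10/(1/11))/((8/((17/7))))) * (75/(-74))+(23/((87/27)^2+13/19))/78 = 3884755191/114693488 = 33.87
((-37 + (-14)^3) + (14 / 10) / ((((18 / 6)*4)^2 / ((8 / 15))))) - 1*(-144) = -3559943 / 1350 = -2636.99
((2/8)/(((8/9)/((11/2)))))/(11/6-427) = -297/81632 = -0.00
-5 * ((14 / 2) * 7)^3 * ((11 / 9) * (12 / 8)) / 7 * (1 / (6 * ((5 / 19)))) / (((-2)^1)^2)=-3512663 / 144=-24393.49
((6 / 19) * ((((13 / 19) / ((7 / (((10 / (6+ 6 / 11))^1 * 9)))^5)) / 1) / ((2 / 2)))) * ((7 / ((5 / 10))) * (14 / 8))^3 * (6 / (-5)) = -82437980625 / 739328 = -111503.93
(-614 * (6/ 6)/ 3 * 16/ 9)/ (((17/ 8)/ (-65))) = 5108480/ 459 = 11129.59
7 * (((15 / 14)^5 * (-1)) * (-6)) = 2278125 / 38416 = 59.30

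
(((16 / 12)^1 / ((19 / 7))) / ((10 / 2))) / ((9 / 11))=308 / 2565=0.12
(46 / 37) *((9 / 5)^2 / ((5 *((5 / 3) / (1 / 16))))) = 5589 / 185000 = 0.03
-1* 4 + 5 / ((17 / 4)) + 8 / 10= -172 / 85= -2.02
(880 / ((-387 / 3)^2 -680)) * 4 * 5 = 1600 / 1451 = 1.10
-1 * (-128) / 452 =32 / 113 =0.28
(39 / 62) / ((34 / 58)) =1131 / 1054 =1.07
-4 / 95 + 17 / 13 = 1563 / 1235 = 1.27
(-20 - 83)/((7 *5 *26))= -0.11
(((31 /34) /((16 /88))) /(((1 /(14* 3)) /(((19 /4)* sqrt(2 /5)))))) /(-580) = -136059* sqrt(10) /394400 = -1.09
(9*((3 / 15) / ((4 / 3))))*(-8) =-54 / 5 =-10.80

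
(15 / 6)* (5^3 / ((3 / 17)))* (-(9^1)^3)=-1290937.50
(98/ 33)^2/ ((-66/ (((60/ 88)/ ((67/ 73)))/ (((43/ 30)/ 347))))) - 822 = -107058644536/ 126542163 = -846.03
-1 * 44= -44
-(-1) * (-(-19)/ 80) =19/ 80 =0.24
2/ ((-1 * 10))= -0.20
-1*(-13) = 13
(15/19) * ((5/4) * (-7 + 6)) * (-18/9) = 75/38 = 1.97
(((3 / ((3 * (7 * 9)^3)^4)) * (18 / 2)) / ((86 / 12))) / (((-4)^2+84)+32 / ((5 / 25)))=1 / 21852362756196647847416790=0.00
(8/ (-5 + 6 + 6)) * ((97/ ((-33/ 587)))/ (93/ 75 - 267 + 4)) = 1423475/ 188958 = 7.53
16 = 16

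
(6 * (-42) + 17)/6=-235/6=-39.17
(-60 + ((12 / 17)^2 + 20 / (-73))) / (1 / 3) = -179.33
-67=-67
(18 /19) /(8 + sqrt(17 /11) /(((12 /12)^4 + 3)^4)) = 34603008 /292203071 - 1536 * sqrt(187) /292203071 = 0.12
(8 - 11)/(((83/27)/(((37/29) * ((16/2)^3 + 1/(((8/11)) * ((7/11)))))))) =-86292621/134792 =-640.19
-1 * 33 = -33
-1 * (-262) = 262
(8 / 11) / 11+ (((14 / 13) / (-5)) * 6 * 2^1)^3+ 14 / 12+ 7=-1800991207 / 199377750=-9.03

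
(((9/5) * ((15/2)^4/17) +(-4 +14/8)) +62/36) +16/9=91465/272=336.27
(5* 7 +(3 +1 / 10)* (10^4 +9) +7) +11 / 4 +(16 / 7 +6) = 4351331 / 140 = 31080.94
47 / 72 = 0.65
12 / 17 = 0.71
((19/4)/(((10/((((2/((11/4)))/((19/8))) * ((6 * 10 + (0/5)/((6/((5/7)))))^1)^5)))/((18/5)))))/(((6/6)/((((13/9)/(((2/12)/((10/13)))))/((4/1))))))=7464960000/11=678632727.27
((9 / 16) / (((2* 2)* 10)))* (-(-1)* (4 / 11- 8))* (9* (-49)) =47.36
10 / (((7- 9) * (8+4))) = -5 / 12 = -0.42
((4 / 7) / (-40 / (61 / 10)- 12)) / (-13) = 61 / 25753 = 0.00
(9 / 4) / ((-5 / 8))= -18 / 5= -3.60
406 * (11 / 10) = 2233 / 5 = 446.60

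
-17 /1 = -17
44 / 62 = 22 / 31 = 0.71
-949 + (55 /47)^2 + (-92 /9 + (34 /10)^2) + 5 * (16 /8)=-936.29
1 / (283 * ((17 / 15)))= 15 / 4811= 0.00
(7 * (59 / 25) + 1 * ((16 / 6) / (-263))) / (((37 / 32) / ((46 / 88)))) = 59920888 / 8028075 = 7.46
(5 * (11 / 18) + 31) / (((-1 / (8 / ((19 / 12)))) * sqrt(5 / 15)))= -9808 * sqrt(3) / 57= -298.03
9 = 9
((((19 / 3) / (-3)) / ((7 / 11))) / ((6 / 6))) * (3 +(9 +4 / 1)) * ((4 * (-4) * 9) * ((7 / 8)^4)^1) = 71687 / 16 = 4480.44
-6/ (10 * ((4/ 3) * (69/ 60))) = -9/ 23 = -0.39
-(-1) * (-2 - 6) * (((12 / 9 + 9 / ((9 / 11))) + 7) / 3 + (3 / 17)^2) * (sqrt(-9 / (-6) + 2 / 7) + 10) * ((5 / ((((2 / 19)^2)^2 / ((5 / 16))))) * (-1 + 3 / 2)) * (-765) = 2858818200.89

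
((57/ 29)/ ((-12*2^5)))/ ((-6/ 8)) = 19/ 2784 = 0.01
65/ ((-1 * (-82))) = 65/ 82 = 0.79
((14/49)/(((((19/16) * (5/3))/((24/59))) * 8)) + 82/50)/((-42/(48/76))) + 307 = 306.98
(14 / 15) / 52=7 / 390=0.02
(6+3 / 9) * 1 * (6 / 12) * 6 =19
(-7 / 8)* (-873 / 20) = 6111 / 160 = 38.19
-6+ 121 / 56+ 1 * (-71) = -4191 / 56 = -74.84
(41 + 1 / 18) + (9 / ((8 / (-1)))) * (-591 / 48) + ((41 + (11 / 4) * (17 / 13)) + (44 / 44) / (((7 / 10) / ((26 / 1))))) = 14324887 / 104832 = 136.65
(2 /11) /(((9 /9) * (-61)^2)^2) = 2 /152304251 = 0.00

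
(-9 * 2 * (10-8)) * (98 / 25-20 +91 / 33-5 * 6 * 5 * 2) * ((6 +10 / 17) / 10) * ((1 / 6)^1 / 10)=14475496 / 116875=123.85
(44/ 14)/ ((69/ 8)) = 176/ 483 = 0.36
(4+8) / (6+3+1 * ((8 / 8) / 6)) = 72 / 55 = 1.31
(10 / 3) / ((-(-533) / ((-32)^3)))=-204.93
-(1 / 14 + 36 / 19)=-523 / 266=-1.97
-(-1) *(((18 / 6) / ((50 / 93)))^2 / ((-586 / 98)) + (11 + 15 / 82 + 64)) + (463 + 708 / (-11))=154809547991 / 330357500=468.61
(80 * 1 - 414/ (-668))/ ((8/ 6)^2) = 242343/ 5344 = 45.35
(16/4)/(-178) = -2/89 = -0.02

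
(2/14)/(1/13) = 13/7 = 1.86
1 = 1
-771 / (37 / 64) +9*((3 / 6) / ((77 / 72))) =-3787500 / 2849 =-1329.41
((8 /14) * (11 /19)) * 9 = 396 /133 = 2.98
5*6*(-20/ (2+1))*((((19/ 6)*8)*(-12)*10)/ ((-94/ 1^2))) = -304000/ 47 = -6468.09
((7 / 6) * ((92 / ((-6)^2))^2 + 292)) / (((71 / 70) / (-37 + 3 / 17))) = -3708639970 / 293301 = -12644.48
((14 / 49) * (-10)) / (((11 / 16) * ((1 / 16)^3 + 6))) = -1310720 / 1892429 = -0.69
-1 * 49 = -49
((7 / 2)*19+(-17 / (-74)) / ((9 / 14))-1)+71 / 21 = 69.24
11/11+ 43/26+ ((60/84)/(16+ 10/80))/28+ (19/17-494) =-1369636181/2793882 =-490.23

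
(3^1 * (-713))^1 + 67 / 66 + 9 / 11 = -12823 / 6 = -2137.17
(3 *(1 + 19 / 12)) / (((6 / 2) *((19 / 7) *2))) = 217 / 456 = 0.48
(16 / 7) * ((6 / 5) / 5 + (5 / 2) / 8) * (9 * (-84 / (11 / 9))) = -214812 / 275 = -781.13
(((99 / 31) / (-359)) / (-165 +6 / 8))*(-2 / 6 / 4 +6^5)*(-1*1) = -1026421 / 2437251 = -0.42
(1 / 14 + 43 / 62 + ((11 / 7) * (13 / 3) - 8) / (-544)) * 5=1358435 / 354144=3.84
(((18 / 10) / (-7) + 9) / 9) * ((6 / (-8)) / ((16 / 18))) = -459 / 560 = -0.82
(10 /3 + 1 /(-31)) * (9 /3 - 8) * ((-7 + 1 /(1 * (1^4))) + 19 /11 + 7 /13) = 273230 /4433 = 61.64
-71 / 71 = -1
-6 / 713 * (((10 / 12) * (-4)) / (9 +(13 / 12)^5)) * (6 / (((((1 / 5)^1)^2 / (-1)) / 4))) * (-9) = 26873856000 / 1861486853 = 14.44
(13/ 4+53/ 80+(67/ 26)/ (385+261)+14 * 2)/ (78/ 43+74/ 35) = 3227137487/ 397191808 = 8.12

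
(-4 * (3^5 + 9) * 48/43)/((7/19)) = -131328/43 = -3054.14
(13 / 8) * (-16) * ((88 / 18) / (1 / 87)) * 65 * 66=-47441680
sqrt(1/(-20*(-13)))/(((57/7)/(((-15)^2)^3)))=5315625*sqrt(65)/494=86752.91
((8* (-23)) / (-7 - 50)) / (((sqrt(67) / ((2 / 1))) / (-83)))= -30544* sqrt(67) / 3819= -65.47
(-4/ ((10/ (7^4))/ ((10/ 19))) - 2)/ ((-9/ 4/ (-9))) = -38568/ 19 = -2029.89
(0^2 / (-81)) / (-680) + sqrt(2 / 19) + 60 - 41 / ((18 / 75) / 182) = -93095 / 3 + sqrt(38) / 19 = -31031.34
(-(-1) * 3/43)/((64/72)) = 27/344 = 0.08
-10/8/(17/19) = -95/68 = -1.40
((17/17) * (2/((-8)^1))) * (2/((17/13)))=-13/34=-0.38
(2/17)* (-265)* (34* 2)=-2120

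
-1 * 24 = -24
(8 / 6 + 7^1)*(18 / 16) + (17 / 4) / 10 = 9.80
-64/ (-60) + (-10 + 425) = 6241/ 15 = 416.07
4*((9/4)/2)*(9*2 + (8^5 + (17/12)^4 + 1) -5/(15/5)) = 679920193/4608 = 147552.13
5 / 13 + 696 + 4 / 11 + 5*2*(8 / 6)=304625 / 429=710.08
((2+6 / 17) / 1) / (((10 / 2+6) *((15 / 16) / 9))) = 384 / 187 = 2.05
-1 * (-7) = 7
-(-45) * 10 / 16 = 225 / 8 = 28.12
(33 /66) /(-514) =-1 /1028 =-0.00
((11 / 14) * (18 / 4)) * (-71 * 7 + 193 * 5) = 11583 / 7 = 1654.71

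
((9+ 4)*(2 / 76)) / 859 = 13 / 32642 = 0.00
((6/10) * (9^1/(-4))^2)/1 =243/80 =3.04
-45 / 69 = -15 / 23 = -0.65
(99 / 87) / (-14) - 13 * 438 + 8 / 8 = -2311391 / 406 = -5693.08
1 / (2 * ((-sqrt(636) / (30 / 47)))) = -5 * sqrt(159) / 4982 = -0.01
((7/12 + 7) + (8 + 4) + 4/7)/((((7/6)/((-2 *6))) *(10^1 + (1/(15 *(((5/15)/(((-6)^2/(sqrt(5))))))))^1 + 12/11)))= -426001125/20870129 + 55310310 *sqrt(5)/20870129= -14.49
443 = 443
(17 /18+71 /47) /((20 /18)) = 2077 /940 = 2.21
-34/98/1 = -17/49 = -0.35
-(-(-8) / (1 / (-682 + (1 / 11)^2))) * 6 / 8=495126 / 121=4091.95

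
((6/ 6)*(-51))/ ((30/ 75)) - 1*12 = -279/ 2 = -139.50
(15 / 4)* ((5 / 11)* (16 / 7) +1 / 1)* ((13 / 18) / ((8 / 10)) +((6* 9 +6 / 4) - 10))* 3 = 2622685 / 2464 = 1064.40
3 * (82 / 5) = 246 / 5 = 49.20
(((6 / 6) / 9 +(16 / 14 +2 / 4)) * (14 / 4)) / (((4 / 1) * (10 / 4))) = 221 / 360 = 0.61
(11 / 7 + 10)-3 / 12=317 / 28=11.32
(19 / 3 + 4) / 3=31 / 9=3.44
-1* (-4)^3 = 64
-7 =-7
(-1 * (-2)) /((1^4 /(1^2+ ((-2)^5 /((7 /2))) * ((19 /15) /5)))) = -1382 /525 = -2.63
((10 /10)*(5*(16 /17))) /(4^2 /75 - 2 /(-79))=237000 /12019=19.72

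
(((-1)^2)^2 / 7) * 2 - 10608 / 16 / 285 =-1357 / 665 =-2.04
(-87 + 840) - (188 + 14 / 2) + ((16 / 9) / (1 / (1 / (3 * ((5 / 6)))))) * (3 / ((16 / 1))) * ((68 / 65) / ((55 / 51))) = 9976562 / 17875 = 558.13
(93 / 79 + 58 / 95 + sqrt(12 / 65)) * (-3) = -6.65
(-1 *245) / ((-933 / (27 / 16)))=2205 / 4976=0.44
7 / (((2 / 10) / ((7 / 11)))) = 245 / 11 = 22.27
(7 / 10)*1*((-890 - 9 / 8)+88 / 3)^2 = 2994505423 / 5760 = 519879.41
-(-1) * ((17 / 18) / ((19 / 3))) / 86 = 17 / 9804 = 0.00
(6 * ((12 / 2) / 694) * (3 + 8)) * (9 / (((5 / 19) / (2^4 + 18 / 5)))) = 3318084 / 8675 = 382.49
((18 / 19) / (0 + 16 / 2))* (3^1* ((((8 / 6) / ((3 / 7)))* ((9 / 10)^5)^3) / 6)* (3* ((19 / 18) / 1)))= 480412641554181 / 4000000000000000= 0.12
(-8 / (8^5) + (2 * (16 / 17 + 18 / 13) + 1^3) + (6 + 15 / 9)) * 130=180835085 / 104448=1731.34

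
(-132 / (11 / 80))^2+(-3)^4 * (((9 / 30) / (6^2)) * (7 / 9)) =36864021 / 40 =921600.52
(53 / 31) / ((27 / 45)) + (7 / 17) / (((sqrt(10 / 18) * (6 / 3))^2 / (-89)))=-431351 / 31620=-13.64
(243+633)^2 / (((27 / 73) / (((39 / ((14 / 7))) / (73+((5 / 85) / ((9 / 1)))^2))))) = 473537945556 / 854429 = 554215.68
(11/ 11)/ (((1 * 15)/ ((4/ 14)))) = 2/ 105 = 0.02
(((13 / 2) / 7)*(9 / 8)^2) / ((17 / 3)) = 3159 / 15232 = 0.21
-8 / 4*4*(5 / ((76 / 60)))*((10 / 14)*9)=-27000 / 133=-203.01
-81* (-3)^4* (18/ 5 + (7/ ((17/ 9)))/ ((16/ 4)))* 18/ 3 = -30292137/ 170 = -178189.04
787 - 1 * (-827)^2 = -683142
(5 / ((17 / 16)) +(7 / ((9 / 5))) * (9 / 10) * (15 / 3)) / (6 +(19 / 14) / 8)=42280 / 11747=3.60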